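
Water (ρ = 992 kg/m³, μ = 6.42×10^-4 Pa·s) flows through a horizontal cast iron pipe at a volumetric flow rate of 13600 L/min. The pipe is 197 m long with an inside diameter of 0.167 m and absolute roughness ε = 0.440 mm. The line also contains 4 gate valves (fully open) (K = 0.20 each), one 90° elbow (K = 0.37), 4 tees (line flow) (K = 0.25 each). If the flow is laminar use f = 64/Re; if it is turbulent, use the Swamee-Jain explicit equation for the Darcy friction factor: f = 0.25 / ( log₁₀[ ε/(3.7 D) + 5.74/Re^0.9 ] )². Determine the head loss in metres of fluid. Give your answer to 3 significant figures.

h_f ≈ 175 m

Q = 13600 L/min = 13600/60000 = 0.2267 m³/s.
Cross-sectional area A = πD²/4 = π(0.167)²/4 = 0.0219 m²; mean velocity V = Q/A = 0.2267/0.0219 = 10.35 m/s.
Reynolds number Re = ρVD/μ = 992 · 10.35 · 0.167 / 0.000642 = 2.67e+06.
Re > 4000 → turbulent. Relative roughness ε/D = 0.00044/0.167 = 0.00263. Swamee-Jain: f = 0.25/(log₁₀[0.00263/3.7 + 5.74/2.67e+06^0.9])² = 0.25/(log₁₀[0.000712 + 9.44e-06])² = 0.25/(-3.142)² = 0.02533.
Total minor-loss coefficient ΣK = 4·0.2 + 1·0.37 + 4·0.25 = 2.17.
ΔP = [f·L/D + ΣK]·(ρV²/2) = [0.02533·197/0.167 + 2.17]·(992·10.35²/2) = [29.88 + 2.17]·5.311e+04 = 1.702e+06 Pa.
Head loss h_f = ΔP/(ρg) = 1.702e+06/(992·9.81) = 175 m.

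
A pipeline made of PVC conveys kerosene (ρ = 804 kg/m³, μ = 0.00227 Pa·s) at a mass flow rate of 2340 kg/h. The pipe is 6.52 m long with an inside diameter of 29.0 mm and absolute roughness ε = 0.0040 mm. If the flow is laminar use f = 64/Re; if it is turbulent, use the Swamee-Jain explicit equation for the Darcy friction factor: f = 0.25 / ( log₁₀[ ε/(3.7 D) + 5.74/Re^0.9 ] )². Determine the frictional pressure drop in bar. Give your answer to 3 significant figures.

ΔP ≈ 0.0398 bar

ṁ = 2340 kg/h = 2340/3600 = 0.65 kg/s.
A = πD²/4 = π(0.029)²/4 = 0.0006605 m²; mean velocity V = ṁ/(ρA) = 0.65/(804 · 0.0006605) = 1.224 m/s.
Reynolds number Re = ρVD/μ = 804 · 1.224 · 0.029 / 0.00227 = 1.257e+04.
Re > 4000 → turbulent. Relative roughness ε/D = 4e-06/0.029 = 0.000138. Swamee-Jain: f = 0.25/(log₁₀[0.000138/3.7 + 5.74/1.257e+04^0.9])² = 0.25/(log₁₀[3.73e-05 + 0.00117])² = 0.25/(-2.917)² = 0.02938.
Darcy-Weisbach: ΔP = f(L/D)(ρV²/2) = 0.02938·(6.52/0.029)·(804·1.224²/2) = 0.02938·224.8·602.2 = 3978 Pa.
ΔP = 3978 Pa = 0.0398 bar.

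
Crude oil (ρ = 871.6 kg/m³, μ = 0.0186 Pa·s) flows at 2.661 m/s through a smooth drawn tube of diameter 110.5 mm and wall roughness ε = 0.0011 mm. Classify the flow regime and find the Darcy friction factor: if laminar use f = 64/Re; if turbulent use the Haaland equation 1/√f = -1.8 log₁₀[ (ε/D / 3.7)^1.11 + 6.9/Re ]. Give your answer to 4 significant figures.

Re = ρVD/μ = 871.6·2.661·0.1105/0.0186 = 1.378e+04.
Re > 4000 → turbulent. ε/D = 1.1e-06/0.1105 = 9.95e-06; Haaland: 1/√f = -1.8 log₁₀[6.56e-07 + 0.000501] = 5.94, so f = 0.02835.

f ≈ 0.02835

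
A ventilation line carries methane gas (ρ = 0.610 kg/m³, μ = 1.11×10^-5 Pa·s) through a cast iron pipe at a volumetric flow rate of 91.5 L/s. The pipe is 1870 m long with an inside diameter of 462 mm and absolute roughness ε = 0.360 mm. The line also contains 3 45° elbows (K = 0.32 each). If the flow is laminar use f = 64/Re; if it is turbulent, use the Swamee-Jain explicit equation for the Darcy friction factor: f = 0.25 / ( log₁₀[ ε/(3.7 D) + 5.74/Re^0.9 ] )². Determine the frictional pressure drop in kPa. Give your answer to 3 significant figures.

Q = 91.5 L/s = 91.5/1000 = 0.0915 m³/s.
Cross-sectional area A = πD²/4 = π(0.462)²/4 = 0.1676 m²; mean velocity V = Q/A = 0.0915/0.1676 = 0.5458 m/s.
Reynolds number Re = ρVD/μ = 0.61 · 0.5458 · 0.462 / 1.11e-05 = 1.386e+04.
Re > 4000 → turbulent. Relative roughness ε/D = 0.00036/0.462 = 0.000779. Swamee-Jain: f = 0.25/(log₁₀[0.000779/3.7 + 5.74/1.386e+04^0.9])² = 0.25/(log₁₀[0.000211 + 0.00107])² = 0.25/(-2.891)² = 0.02991.
Total minor-loss coefficient ΣK = 3·0.32 = 0.96.
ΔP = [f·L/D + ΣK]·(ρV²/2) = [0.02991·1870/0.462 + 0.96]·(0.61·0.5458²/2) = [121.1 + 0.96]·0.09086 = 11.09 Pa.
ΔP = 11.09 Pa = 0.0111 kPa.

ΔP ≈ 0.0111 kPa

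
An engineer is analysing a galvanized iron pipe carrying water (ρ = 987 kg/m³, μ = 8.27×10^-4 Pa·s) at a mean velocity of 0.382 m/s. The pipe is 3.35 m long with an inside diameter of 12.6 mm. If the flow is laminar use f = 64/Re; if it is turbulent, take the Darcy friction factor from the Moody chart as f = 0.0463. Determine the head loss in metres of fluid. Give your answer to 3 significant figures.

h_f ≈ 0.0916 m

Reynolds number Re = ρVD/μ = 987 · 0.382 · 0.0126 / 0.000827 = 5744.
Re > 4000 → turbulent; use the Moody-chart value f = 0.0463.
Darcy-Weisbach: ΔP = f(L/D)(ρV²/2) = 0.0463·(3.35/0.0126)·(987·0.382²/2) = 0.0463·265.9·72.01 = 886.5 Pa.
Head loss h_f = ΔP/(ρg) = 886.5/(987·9.81) = 0.0916 m.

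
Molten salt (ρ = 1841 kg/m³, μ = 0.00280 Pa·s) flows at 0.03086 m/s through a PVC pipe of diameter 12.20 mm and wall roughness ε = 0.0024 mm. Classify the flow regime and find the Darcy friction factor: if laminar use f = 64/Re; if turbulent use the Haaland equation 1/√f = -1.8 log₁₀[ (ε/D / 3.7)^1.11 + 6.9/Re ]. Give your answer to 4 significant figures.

Re = ρVD/μ = 1841·0.03086·0.0122/0.0028 = 247.5.
Re < 2300 → laminar, so f = 64/Re = 0.2585 (roughness is irrelevant in laminar flow).

f ≈ 0.2585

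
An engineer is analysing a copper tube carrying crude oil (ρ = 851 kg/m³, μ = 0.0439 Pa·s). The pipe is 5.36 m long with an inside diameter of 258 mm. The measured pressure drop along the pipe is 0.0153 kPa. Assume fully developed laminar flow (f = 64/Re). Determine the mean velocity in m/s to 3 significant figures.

V ≈ 0.135 m/s

For laminar flow, f = 64/Re with Re = ρVD/μ, so Darcy-Weisbach reduces to ΔP = 32μLV/D². Solving for V: V = ΔP·D²/(32μL) = 15.3·(0.258)²/(32·0.0439·5.36) = 0.1353 m/s.
Check: Re = ρVD/μ = 851·0.1353·0.258/0.0439 = 676.5 < 2300, so the laminar assumption holds.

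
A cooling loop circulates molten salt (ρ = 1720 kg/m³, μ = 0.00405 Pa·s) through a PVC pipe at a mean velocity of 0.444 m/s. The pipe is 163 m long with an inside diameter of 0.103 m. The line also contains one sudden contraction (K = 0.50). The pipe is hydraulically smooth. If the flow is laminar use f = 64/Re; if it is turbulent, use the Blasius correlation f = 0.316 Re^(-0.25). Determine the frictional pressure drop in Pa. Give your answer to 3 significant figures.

ΔP ≈ 7270 Pa

Reynolds number Re = ρVD/μ = 1720 · 0.444 · 0.103 / 0.00405 = 1.942e+04.
Re > 4000 → turbulent. Smooth-pipe (Blasius): f = 0.316 Re^(-0.25) = 0.316/(1.942e+04)^0.25 = 0.02677.
Total minor-loss coefficient ΣK = 1·0.5 = 0.5.
ΔP = [f·L/D + ΣK]·(ρV²/2) = [0.02677·163/0.103 + 0.5]·(1720·0.444²/2) = [42.36 + 0.5]·169.5 = 7266 Pa.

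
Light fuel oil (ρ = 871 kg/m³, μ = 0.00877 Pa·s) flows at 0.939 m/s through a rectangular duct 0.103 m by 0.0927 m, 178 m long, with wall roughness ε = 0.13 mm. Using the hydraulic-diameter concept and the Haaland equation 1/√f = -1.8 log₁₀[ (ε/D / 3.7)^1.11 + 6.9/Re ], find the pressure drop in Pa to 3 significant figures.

ΔP ≈ 23400 Pa

Hydraulic diameter D_h = 4A/P = 4·(0.103·0.0927)/(2·(0.103+0.0927)) = 0.03819/0.3914 = 0.09758 m.
Re = ρVD_h/μ = 871·0.939·0.09758/0.00877 = 9100.
ε/D_h = 0.00013/0.09758 = 0.00133; Haaland gives 1/√f = -1.8 log₁₀[0.000151+0.000758] = 5.475, so f = 0.03336.
ΔP = f(L/D_h)(ρV²/2) = 0.03336·178/0.09758·384 = 2.337e+04 Pa.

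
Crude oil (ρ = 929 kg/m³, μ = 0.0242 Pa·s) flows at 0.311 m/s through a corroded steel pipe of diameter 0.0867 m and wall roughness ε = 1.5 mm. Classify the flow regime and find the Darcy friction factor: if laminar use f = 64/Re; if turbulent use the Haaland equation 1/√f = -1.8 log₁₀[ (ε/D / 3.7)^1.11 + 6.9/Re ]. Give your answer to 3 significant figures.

Re = ρVD/μ = 929·0.311·0.0867/0.0242 = 1035.
Re < 2300 → laminar, so f = 64/Re = 0.06183 (roughness is irrelevant in laminar flow).

f ≈ 0.0618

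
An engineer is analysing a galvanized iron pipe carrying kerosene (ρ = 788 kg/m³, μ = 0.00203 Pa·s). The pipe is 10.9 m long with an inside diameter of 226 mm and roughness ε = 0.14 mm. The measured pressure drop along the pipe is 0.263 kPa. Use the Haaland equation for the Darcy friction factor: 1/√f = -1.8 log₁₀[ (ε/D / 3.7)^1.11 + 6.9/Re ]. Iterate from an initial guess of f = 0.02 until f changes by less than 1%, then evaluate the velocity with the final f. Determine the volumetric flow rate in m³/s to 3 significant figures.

Q ≈ 0.0322 m³/s

Rearranging Darcy-Weisbach: V = √(2·ΔP·D/(f·L·ρ)). With ε/D = 0.00014/0.226 = 0.000619, iterate starting from f = 0.02:
  f = 0.02 → V = √(2·263·0.226/(0.02·10.9·788)) = 0.8319 m/s; Re = ρVD/μ = 7.298e+04; f → 0.02139
  f = 0.02139 → V = 0.8045 m/s; Re = 7.057e+04; f → 0.02148
Converged (Δf/f < 1%). With the final f = 0.02148: V = √(2·263·0.226/(0.02148·10.9·788)) = 0.8026 m/s.
Q = V·A = 0.8026·(π/4·0.226²) = 0.0322 m³/s = 0.0322 m³/s.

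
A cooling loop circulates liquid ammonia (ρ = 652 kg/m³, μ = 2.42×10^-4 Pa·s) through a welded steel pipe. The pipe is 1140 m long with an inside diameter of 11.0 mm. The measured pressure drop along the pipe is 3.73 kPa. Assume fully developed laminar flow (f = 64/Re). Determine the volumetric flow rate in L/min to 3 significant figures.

For laminar flow, f = 64/Re with Re = ρVD/μ, so Darcy-Weisbach reduces to ΔP = 32μLV/D². Solving for V: V = ΔP·D²/(32μL) = 3730·(0.011)²/(32·0.000242·1140) = 0.05112 m/s.
Check: Re = ρVD/μ = 652·0.05112·0.011/0.000242 = 1515 < 2300, so the laminar assumption holds.
Q = V·A = 0.05112·(π/4·0.011²) = 4.858e-06 m³/s = 0.292 L/min.

Q ≈ 0.292 L/min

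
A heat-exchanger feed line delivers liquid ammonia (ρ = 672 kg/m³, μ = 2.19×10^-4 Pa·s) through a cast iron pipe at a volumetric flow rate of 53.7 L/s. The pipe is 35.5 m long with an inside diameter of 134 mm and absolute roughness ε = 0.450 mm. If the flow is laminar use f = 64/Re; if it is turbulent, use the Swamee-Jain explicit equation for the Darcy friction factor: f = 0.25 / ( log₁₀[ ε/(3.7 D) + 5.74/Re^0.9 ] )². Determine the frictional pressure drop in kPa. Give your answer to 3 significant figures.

Q = 53.7 L/s = 53.7/1000 = 0.0537 m³/s.
Cross-sectional area A = πD²/4 = π(0.134)²/4 = 0.0141 m²; mean velocity V = Q/A = 0.0537/0.0141 = 3.808 m/s.
Reynolds number Re = ρVD/μ = 672 · 3.808 · 0.134 / 0.000219 = 1.566e+06.
Re > 4000 → turbulent. Relative roughness ε/D = 0.00045/0.134 = 0.00336. Swamee-Jain: f = 0.25/(log₁₀[0.00336/3.7 + 5.74/1.566e+06^0.9])² = 0.25/(log₁₀[0.000908 + 1.53e-05])² = 0.25/(-3.035)² = 0.02714.
Darcy-Weisbach: ΔP = f(L/D)(ρV²/2) = 0.02714·(35.5/0.134)·(672·3.808²/2) = 0.02714·264.9·4872 = 3.503e+04 Pa.
ΔP = 3.503e+04 Pa = 35.0 kPa.

ΔP ≈ 35.0 kPa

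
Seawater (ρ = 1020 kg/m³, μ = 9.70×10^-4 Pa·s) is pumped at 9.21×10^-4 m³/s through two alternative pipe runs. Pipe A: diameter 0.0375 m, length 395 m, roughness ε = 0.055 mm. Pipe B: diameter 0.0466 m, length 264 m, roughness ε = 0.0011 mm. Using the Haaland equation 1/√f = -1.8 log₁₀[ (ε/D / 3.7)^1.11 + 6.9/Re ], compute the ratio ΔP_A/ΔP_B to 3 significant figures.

ΔP_A/ΔP_B ≈ 4.85

Pipe A: V = Q/A = 0.000921/0.001104 = 0.8339 m/s; Re = 3.288e+04; ε/D = 0.00147; Haaland → f = 0.02634; ΔP_A = f(L/D)(ρV²/2) = 9.838e+04 Pa.
Pipe B: V = Q/A = 0.000921/0.001706 = 0.54 m/s; Re = 2.646e+04; ε/D = 2.36e-05; Haaland → f = 0.02407; ΔP_B = f(L/D)(ρV²/2) = 2.028e+04 Pa.
ΔP_A/ΔP_B = 9.838e+04/2.028e+04 = 4.85.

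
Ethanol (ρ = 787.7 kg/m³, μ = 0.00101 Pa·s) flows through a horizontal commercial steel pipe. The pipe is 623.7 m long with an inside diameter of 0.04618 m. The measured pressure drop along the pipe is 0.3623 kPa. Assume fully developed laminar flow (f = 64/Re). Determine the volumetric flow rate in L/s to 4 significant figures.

For laminar flow, f = 64/Re with Re = ρVD/μ, so Darcy-Weisbach reduces to ΔP = 32μLV/D². Solving for V: V = ΔP·D²/(32μL) = 362.3·(0.04618)²/(32·0.00101·623.7) = 0.03833 m/s.
Check: Re = ρVD/μ = 787.7·0.03833·0.04618/0.00101 = 1380 < 2300, so the laminar assumption holds.
Q = V·A = 0.03833·(π/4·0.04618²) = 6.42e-05 m³/s = 0.06420 L/s.

Q ≈ 0.06420 L/s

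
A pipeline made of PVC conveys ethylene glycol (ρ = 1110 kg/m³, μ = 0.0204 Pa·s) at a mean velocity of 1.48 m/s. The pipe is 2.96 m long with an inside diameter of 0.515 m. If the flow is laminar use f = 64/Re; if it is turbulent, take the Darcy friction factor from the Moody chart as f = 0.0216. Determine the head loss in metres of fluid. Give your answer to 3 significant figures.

Reynolds number Re = ρVD/μ = 1110 · 1.48 · 0.515 / 0.0204 = 4.147e+04.
Re > 4000 → turbulent; use the Moody-chart value f = 0.0216.
Darcy-Weisbach: ΔP = f(L/D)(ρV²/2) = 0.0216·(2.96/0.515)·(1110·1.48²/2) = 0.0216·5.748·1216 = 150.9 Pa.
Head loss h_f = ΔP/(ρg) = 150.9/(1110·9.81) = 0.0139 m.

h_f ≈ 0.0139 m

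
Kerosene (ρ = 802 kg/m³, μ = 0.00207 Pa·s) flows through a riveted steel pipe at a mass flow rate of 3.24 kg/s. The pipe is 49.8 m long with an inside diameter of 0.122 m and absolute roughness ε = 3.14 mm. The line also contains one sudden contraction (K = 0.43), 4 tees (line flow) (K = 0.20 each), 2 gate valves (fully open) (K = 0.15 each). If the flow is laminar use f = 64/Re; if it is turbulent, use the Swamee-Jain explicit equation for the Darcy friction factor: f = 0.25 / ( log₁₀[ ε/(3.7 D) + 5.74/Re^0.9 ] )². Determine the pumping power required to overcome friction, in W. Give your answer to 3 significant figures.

P ≈ 4.76 W

A = πD²/4 = π(0.122)²/4 = 0.01169 m²; mean velocity V = ṁ/(ρA) = 3.24/(802 · 0.01169) = 0.3456 m/s.
Reynolds number Re = ρVD/μ = 802 · 0.3456 · 0.122 / 0.00207 = 1.634e+04.
Re > 4000 → turbulent. Relative roughness ε/D = 0.00314/0.122 = 0.0257. Swamee-Jain: f = 0.25/(log₁₀[0.0257/3.7 + 5.74/1.634e+04^0.9])² = 0.25/(log₁₀[0.00696 + 0.000927])² = 0.25/(-2.103)² = 0.05651.
Total minor-loss coefficient ΣK = 1·0.43 + 4·0.2 + 2·0.15 = 1.53.
ΔP = [f·L/D + ΣK]·(ρV²/2) = [0.05651·49.8/0.122 + 1.53]·(802·0.3456²/2) = [23.07 + 1.53]·47.89 = 1178 Pa.
Q = ṁ/ρ = 3.24/802 = 0.00404 m³/s.
Pumping power P = QΔP = 0.00404·1178 = 4.759 W = 4.76 W.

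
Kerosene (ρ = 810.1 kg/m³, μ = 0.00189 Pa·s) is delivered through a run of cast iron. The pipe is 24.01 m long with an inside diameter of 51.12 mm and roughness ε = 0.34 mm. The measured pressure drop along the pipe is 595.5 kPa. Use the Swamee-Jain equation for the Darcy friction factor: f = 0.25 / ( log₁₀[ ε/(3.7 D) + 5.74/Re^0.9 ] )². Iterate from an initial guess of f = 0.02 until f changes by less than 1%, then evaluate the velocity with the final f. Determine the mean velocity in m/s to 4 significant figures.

V ≈ 9.637 m/s

Rearranging Darcy-Weisbach: V = √(2·ΔP·D/(f·L·ρ)). With ε/D = 0.00034/0.05112 = 0.00665, iterate starting from f = 0.02:
  f = 0.02 → V = √(2·5.955e+05·0.05112/(0.02·24.01·810.1)) = 12.51 m/s; Re = ρVD/μ = 2.741e+05; f → 0.03359
  f = 0.03359 → V = 9.653 m/s; Re = 2.115e+05; f → 0.0337
Converged (Δf/f < 1%). With the final f = 0.0337: V = √(2·5.955e+05·0.05112/(0.0337·24.01·810.1)) = 9.637 m/s.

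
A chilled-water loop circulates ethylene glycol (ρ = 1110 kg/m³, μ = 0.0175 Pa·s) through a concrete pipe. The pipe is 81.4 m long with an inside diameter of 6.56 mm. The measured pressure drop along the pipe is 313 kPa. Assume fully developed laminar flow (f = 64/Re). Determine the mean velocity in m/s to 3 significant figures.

V ≈ 0.295 m/s

For laminar flow, f = 64/Re with Re = ρVD/μ, so Darcy-Weisbach reduces to ΔP = 32μLV/D². Solving for V: V = ΔP·D²/(32μL) = 3.13e+05·(0.00656)²/(32·0.0175·81.4) = 0.2955 m/s.
Check: Re = ρVD/μ = 1110·0.2955·0.00656/0.0175 = 122.9 < 2300, so the laminar assumption holds.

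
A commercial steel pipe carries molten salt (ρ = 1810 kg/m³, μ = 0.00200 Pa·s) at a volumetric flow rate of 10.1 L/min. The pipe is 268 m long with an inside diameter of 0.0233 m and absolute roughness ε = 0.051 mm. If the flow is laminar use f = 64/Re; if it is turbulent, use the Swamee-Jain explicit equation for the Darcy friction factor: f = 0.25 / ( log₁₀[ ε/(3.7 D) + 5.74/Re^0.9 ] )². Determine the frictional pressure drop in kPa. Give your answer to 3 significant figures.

ΔP ≈ 58.2 kPa

Q = 10.1 L/min = 10.1/60000 = 0.0001683 m³/s.
Cross-sectional area A = πD²/4 = π(0.0233)²/4 = 0.0004264 m²; mean velocity V = Q/A = 0.0001683/0.0004264 = 0.3948 m/s.
Reynolds number Re = ρVD/μ = 1810 · 0.3948 · 0.0233 / 0.002 = 8325.
Re > 4000 → turbulent. Relative roughness ε/D = 5.1e-05/0.0233 = 0.00219. Swamee-Jain: f = 0.25/(log₁₀[0.00219/3.7 + 5.74/8325^0.9])² = 0.25/(log₁₀[0.000592 + 0.0017])² = 0.25/(-2.64)² = 0.03588.
Darcy-Weisbach: ΔP = f(L/D)(ρV²/2) = 0.03588·(268/0.0233)·(1810·0.3948²/2) = 0.03588·1.15e+04·141.1 = 5.821e+04 Pa.
ΔP = 5.821e+04 Pa = 58.2 kPa.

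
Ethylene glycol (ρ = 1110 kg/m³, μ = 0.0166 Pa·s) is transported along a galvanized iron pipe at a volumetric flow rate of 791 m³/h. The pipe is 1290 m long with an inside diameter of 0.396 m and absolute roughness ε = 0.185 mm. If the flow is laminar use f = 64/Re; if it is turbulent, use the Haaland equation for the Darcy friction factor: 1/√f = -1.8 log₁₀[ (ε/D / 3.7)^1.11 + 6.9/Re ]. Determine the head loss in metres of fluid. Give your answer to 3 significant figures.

Q = 791 m³/h = 791/3600 = 0.2197 m³/s.
Cross-sectional area A = πD²/4 = π(0.396)²/4 = 0.1232 m²; mean velocity V = Q/A = 0.2197/0.1232 = 1.784 m/s.
Reynolds number Re = ρVD/μ = 1110 · 1.784 · 0.396 / 0.0166 = 4.724e+04.
Re > 4000 → turbulent. Relative roughness ε/D = 0.000185/0.396 = 0.000467. Haaland: 1/√f = -1.8 log₁₀[(0.000467/3.7)^1.11 + 6.9/4.724e+04] = -1.8 log₁₀[4.7e-05 + 0.000146] = 6.686, so f = 0.02237.
Darcy-Weisbach: ΔP = f(L/D)(ρV²/2) = 0.02237·(1290/0.396)·(1110·1.784²/2) = 0.02237·3258·1766 = 1.287e+05 Pa.
Head loss h_f = ΔP/(ρg) = 1.287e+05/(1110·9.81) = 11.8 m.

h_f ≈ 11.8 m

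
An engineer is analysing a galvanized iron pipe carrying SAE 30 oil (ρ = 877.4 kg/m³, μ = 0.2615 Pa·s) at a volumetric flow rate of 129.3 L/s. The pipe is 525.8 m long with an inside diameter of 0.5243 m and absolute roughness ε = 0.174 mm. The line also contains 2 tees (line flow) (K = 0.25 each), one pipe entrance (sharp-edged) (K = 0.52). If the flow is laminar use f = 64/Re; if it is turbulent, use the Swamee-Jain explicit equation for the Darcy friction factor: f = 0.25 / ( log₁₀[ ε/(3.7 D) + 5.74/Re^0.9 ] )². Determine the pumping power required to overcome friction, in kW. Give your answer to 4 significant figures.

P ≈ 1.260 kW

Q = 129.3 L/s = 129.3/1000 = 0.1293 m³/s.
Cross-sectional area A = πD²/4 = π(0.5243)²/4 = 0.2159 m²; mean velocity V = Q/A = 0.1293/0.2159 = 0.5989 m/s.
Reynolds number Re = ρVD/μ = 877.4 · 0.5989 · 0.5243 / 0.262 = 1054.
Re < 2300 → laminar flow, so f = 64/Re = 64/1054 = 0.06075 (the turbulent correlation is not needed).
Total minor-loss coefficient ΣK = 2·0.25 + 1·0.52 = 1.02.
ΔP = [f·L/D + ΣK]·(ρV²/2) = [0.06075·525.8/0.5243 + 1.02]·(877.4·0.5989²/2) = [60.92 + 1.02]·157.3 = 9746 Pa.
Pumping power P = QΔP = 0.1293·9746 = 1260.2 W = 1.260 kW.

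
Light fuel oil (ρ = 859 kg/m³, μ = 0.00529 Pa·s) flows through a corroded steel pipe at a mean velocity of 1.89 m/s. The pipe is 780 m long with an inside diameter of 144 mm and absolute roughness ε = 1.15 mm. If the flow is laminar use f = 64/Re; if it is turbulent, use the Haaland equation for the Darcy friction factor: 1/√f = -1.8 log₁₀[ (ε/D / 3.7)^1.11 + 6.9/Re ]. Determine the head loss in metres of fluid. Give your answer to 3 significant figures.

Reynolds number Re = ρVD/μ = 859 · 1.89 · 0.144 / 0.00529 = 4.419e+04.
Re > 4000 → turbulent. Relative roughness ε/D = 0.00115/0.144 = 0.00799. Haaland: 1/√f = -1.8 log₁₀[(0.00799/3.7)^1.11 + 6.9/4.419e+04] = -1.8 log₁₀[0.0011 + 0.000156] = 5.223, so f = 0.03666.
Darcy-Weisbach: ΔP = f(L/D)(ρV²/2) = 0.03666·(780/0.144)·(859·1.89²/2) = 0.03666·5417·1534 = 3.047e+05 Pa.
Head loss h_f = ΔP/(ρg) = 3.047e+05/(859·9.81) = 36.2 m.

h_f ≈ 36.2 m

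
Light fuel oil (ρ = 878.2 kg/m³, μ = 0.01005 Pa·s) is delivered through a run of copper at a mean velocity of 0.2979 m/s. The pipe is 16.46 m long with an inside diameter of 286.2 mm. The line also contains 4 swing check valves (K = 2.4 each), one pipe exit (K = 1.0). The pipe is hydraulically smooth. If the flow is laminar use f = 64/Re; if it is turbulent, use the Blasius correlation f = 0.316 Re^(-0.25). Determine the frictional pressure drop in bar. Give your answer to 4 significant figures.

Reynolds number Re = ρVD/μ = 878.2 · 0.2979 · 0.2862 / 0.01 = 7450.
Re > 4000 → turbulent. Smooth-pipe (Blasius): f = 0.316 Re^(-0.25) = 0.316/(7450)^0.25 = 0.03401.
Total minor-loss coefficient ΣK = 4·2.4 + 1·1 = 10.6.
ΔP = [f·L/D + ΣK]·(ρV²/2) = [0.03401·16.46/0.2862 + 10.6]·(878.2·0.2979²/2) = [1.956 + 10.6]·38.97 = 489.3 Pa.
ΔP = 489.3 Pa = 0.004893 bar.

ΔP ≈ 0.004893 bar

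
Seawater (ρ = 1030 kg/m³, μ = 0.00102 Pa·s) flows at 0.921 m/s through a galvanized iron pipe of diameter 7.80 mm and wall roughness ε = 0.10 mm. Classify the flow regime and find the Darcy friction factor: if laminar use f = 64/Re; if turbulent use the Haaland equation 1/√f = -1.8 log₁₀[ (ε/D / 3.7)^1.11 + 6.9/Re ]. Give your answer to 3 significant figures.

Re = ρVD/μ = 1030·0.921·0.0078/0.00102 = 7254.
Re > 4000 → turbulent. ε/D = 0.0001/0.0078 = 0.0128; Haaland: 1/√f = -1.8 log₁₀[0.00186 + 0.000951] = 4.593, so f = 0.04741.

f ≈ 0.0474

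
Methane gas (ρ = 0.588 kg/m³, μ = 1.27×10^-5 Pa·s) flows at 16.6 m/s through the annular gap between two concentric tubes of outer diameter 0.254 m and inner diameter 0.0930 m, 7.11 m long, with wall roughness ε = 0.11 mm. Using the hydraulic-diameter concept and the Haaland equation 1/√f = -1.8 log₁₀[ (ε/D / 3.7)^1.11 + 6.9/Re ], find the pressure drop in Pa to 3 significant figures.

Hydraulic diameter D_h = 4A/P = D_o - D_i = 0.254 - 0.093 = 0.161 m.
Re = ρVD_h/μ = 0.588·16.6·0.161/1.27e-05 = 1.237e+05.
ε/D_h = 0.00011/0.161 = 0.000683; Haaland gives 1/√f = -1.8 log₁₀[7.17e-05+5.58e-05] = 7.01, so f = 0.02035.
ΔP = f(L/D_h)(ρV²/2) = 0.02035·7.11/0.161·81.01 = 72.8 Pa.

ΔP ≈ 72.8 Pa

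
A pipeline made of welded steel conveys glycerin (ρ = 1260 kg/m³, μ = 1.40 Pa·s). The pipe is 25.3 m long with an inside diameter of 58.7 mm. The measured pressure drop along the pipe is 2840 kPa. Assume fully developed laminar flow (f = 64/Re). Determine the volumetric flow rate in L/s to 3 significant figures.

Q ≈ 23.4 L/s

For laminar flow, f = 64/Re with Re = ρVD/μ, so Darcy-Weisbach reduces to ΔP = 32μLV/D². Solving for V: V = ΔP·D²/(32μL) = 2.84e+06·(0.0587)²/(32·1.4·25.3) = 8.634 m/s.
Check: Re = ρVD/μ = 1260·8.634·0.0587/1.4 = 456.1 < 2300, so the laminar assumption holds.
Q = V·A = 8.634·(π/4·0.0587²) = 0.02336 m³/s = 23.4 L/s.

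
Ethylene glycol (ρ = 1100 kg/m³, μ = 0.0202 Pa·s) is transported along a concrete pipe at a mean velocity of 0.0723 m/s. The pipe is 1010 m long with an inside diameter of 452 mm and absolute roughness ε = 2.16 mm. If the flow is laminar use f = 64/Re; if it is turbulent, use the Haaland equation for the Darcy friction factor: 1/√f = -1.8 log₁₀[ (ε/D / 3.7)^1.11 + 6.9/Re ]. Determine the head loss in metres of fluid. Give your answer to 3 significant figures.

Reynolds number Re = ρVD/μ = 1100 · 0.0723 · 0.452 / 0.0202 = 1780.
Re < 2300 → laminar flow, so f = 64/Re = 64/1780 = 0.03596 (the turbulent correlation is not needed).
Darcy-Weisbach: ΔP = f(L/D)(ρV²/2) = 0.03596·(1010/0.452)·(1100·0.0723²/2) = 0.03596·2235·2.875 = 231 Pa.
Head loss h_f = ΔP/(ρg) = 231/(1100·9.81) = 0.0214 m.

h_f ≈ 0.0214 m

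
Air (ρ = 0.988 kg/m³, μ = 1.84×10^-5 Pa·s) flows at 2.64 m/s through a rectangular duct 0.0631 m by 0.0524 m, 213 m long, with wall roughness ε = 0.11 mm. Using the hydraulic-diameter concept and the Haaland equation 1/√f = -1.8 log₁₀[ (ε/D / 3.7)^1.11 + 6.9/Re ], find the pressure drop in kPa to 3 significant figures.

Hydraulic diameter D_h = 4A/P = 4·(0.0631·0.0524)/(2·(0.0631+0.0524)) = 0.01323/0.231 = 0.05725 m.
Re = ρVD_h/μ = 0.988·2.64·0.05725/1.84e-05 = 8116.
ε/D_h = 0.00011/0.05725 = 0.00192; Haaland gives 1/√f = -1.8 log₁₀[0.000226+0.00085] = 5.343, so f = 0.03503.
ΔP = f(L/D_h)(ρV²/2) = 0.03503·213/0.05725·3.443 = 448.7 Pa.
ΔP = 0.449 kPa.

ΔP ≈ 0.449 kPa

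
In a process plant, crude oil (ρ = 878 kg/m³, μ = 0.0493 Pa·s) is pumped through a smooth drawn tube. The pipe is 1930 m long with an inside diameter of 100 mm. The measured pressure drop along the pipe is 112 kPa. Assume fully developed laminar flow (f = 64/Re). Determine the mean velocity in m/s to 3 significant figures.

For laminar flow, f = 64/Re with Re = ρVD/μ, so Darcy-Weisbach reduces to ΔP = 32μLV/D². Solving for V: V = ΔP·D²/(32μL) = 1.12e+05·(0.1)²/(32·0.0493·1930) = 0.3678 m/s.
Check: Re = ρVD/μ = 878·0.3678·0.1/0.0493 = 655.1 < 2300, so the laminar assumption holds.

V ≈ 0.368 m/s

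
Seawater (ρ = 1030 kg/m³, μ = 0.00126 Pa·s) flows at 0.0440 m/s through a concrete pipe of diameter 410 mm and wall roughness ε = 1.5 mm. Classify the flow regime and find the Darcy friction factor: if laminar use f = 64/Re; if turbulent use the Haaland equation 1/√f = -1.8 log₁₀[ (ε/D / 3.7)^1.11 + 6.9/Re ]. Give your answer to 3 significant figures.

f ≈ 0.0336

Re = ρVD/μ = 1030·0.044·0.41/0.00126 = 1.475e+04.
Re > 4000 → turbulent. ε/D = 0.0015/0.41 = 0.00366; Haaland: 1/√f = -1.8 log₁₀[0.000462 + 0.000468] = 5.457, so f = 0.03358.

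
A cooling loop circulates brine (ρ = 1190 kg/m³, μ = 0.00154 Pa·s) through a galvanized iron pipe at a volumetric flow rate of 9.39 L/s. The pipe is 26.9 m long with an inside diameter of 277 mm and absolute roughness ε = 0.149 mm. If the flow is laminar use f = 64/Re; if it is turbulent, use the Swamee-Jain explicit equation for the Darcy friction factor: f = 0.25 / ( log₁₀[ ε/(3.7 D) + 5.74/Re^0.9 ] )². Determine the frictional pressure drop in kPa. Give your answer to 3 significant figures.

Q = 9.39 L/s = 9.39/1000 = 0.00939 m³/s.
Cross-sectional area A = πD²/4 = π(0.277)²/4 = 0.06026 m²; mean velocity V = Q/A = 0.00939/0.06026 = 0.1558 m/s.
Reynolds number Re = ρVD/μ = 1190 · 0.1558 · 0.277 / 0.00154 = 3.335e+04.
Re > 4000 → turbulent. Relative roughness ε/D = 0.000149/0.277 = 0.000538. Swamee-Jain: f = 0.25/(log₁₀[0.000538/3.7 + 5.74/3.335e+04^0.9])² = 0.25/(log₁₀[0.000145 + 0.000488])² = 0.25/(-3.199)² = 0.02444.
Darcy-Weisbach: ΔP = f(L/D)(ρV²/2) = 0.02444·(26.9/0.277)·(1190·0.1558²/2) = 0.02444·97.11·14.45 = 34.28 Pa.
ΔP = 34.28 Pa = 0.0343 kPa.

ΔP ≈ 0.0343 kPa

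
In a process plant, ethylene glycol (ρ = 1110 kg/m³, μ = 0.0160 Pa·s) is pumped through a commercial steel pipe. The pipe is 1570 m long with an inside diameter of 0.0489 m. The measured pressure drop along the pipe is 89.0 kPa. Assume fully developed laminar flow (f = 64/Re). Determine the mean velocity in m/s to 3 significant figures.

V ≈ 0.265 m/s

For laminar flow, f = 64/Re with Re = ρVD/μ, so Darcy-Weisbach reduces to ΔP = 32μLV/D². Solving for V: V = ΔP·D²/(32μL) = 8.9e+04·(0.0489)²/(32·0.016·1570) = 0.2648 m/s.
Check: Re = ρVD/μ = 1110·0.2648·0.0489/0.016 = 898.2 < 2300, so the laminar assumption holds.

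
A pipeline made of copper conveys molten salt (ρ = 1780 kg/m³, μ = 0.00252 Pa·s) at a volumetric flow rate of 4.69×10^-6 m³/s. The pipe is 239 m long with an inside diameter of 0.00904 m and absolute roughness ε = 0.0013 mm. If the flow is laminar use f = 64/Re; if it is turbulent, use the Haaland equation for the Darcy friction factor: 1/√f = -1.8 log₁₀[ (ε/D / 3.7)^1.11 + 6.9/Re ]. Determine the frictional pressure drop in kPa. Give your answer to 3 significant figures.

ΔP ≈ 17.2 kPa

Cross-sectional area A = πD²/4 = π(0.00904)²/4 = 6.418e-05 m²; mean velocity V = Q/A = 4.69e-06/6.418e-05 = 0.07307 m/s.
Reynolds number Re = ρVD/μ = 1780 · 0.07307 · 0.00904 / 0.00252 = 466.6.
Re < 2300 → laminar flow, so f = 64/Re = 64/466.6 = 0.1372 (the turbulent correlation is not needed).
Darcy-Weisbach: ΔP = f(L/D)(ρV²/2) = 0.1372·(239/0.00904)·(1780·0.07307²/2) = 0.1372·2.644e+04·4.752 = 1.723e+04 Pa.
ΔP = 1.723e+04 Pa = 17.2 kPa.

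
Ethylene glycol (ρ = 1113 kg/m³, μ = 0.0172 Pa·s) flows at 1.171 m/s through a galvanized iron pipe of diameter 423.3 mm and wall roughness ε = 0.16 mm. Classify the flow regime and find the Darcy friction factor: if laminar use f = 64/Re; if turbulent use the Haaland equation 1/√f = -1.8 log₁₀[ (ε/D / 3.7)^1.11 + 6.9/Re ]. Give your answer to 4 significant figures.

f ≈ 0.02384

Re = ρVD/μ = 1113·1.171·0.4233/0.0172 = 3.208e+04.
Re > 4000 → turbulent. ε/D = 0.00016/0.4233 = 0.000378; Haaland: 1/√f = -1.8 log₁₀[3.72e-05 + 0.000215] = 6.477, so f = 0.02384.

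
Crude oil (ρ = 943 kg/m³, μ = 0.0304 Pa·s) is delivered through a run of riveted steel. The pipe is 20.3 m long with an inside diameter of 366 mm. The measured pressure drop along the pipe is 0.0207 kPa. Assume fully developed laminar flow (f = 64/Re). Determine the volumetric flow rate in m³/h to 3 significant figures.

For laminar flow, f = 64/Re with Re = ρVD/μ, so Darcy-Weisbach reduces to ΔP = 32μLV/D². Solving for V: V = ΔP·D²/(32μL) = 20.7·(0.366)²/(32·0.0304·20.3) = 0.1404 m/s.
Check: Re = ρVD/μ = 943·0.1404·0.366/0.0304 = 1594 < 2300, so the laminar assumption holds.
Q = V·A = 0.1404·(π/4·0.366²) = 0.01477 m³/s = 53.2 m³/h.

Q ≈ 53.2 m³/h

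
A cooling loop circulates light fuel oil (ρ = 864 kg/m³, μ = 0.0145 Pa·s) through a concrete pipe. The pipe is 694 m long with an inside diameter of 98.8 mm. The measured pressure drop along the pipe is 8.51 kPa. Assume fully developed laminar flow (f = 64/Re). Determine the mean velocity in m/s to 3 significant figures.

V ≈ 0.258 m/s

For laminar flow, f = 64/Re with Re = ρVD/μ, so Darcy-Weisbach reduces to ΔP = 32μLV/D². Solving for V: V = ΔP·D²/(32μL) = 8510·(0.0988)²/(32·0.0145·694) = 0.258 m/s.
Check: Re = ρVD/μ = 864·0.258·0.0988/0.0145 = 1519 < 2300, so the laminar assumption holds.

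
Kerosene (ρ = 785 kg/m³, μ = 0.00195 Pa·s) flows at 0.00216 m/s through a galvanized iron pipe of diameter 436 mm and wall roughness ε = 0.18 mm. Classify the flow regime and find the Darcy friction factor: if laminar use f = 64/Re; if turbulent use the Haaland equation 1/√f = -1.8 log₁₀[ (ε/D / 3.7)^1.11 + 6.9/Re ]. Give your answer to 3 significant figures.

f ≈ 0.169

Re = ρVD/μ = 785·0.00216·0.436/0.00195 = 379.1.
Re < 2300 → laminar, so f = 64/Re = 0.1688 (roughness is irrelevant in laminar flow).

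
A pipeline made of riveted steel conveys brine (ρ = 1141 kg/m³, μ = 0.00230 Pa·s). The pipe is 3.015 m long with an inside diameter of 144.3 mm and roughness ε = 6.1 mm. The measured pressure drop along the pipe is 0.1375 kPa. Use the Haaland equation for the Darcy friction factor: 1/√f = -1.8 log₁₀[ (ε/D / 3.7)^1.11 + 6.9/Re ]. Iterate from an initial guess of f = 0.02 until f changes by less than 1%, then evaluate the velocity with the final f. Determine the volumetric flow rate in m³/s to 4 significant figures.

Rearranging Darcy-Weisbach: V = √(2·ΔP·D/(f·L·ρ)). With ε/D = 0.0061/0.1443 = 0.0423, iterate starting from f = 0.02:
  f = 0.02 → V = √(2·137.5·0.1443/(0.02·3.015·1141)) = 0.7594 m/s; Re = ρVD/μ = 5.437e+04; f → 0.0669
  f = 0.0669 → V = 0.4153 m/s; Re = 2.973e+04; f → 0.0673
Converged (Δf/f < 1%). With the final f = 0.0673: V = √(2·137.5·0.1443/(0.0673·3.015·1141)) = 0.414 m/s.
Q = V·A = 0.414·(π/4·0.1443²) = 0.006771 m³/s = 0.006771 m³/s.

Q ≈ 0.006771 m³/s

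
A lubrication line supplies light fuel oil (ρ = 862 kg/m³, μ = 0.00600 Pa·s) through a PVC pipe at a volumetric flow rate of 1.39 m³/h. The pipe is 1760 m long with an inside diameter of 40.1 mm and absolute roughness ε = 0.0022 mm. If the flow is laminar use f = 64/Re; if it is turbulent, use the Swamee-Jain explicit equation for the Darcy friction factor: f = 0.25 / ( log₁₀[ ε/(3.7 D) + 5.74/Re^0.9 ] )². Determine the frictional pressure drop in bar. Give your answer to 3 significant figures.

Q = 1.39 m³/h = 1.39/3600 = 0.0003861 m³/s.
Cross-sectional area A = πD²/4 = π(0.0401)²/4 = 0.001263 m²; mean velocity V = Q/A = 0.0003861/0.001263 = 0.3057 m/s.
Reynolds number Re = ρVD/μ = 862 · 0.3057 · 0.0401 / 0.006 = 1761.
Re < 2300 → laminar flow, so f = 64/Re = 64/1761 = 0.03634 (the turbulent correlation is not needed).
Darcy-Weisbach: ΔP = f(L/D)(ρV²/2) = 0.03634·(1760/0.0401)·(862·0.3057²/2) = 0.03634·4.389e+04·40.29 = 6.425e+04 Pa.
ΔP = 6.425e+04 Pa = 0.642 bar.

ΔP ≈ 0.642 bar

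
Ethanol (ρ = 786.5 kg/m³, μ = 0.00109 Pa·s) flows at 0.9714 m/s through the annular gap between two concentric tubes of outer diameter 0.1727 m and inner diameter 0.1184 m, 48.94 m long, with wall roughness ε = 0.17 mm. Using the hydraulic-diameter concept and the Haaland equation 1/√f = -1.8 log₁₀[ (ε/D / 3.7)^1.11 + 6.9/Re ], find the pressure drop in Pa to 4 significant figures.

Hydraulic diameter D_h = 4A/P = D_o - D_i = 0.1727 - 0.1184 = 0.0543 m.
Re = ρVD_h/μ = 786.5·0.9714·0.0543/0.00109 = 3.806e+04.
ε/D_h = 0.00017/0.0543 = 0.00313; Haaland gives 1/√f = -1.8 log₁₀[0.000389+0.000181] = 5.84, so f = 0.02932.
ΔP = f(L/D_h)(ρV²/2) = 0.02932·48.94/0.0543·371.1 = 9808 Pa.

ΔP ≈ 9808 Pa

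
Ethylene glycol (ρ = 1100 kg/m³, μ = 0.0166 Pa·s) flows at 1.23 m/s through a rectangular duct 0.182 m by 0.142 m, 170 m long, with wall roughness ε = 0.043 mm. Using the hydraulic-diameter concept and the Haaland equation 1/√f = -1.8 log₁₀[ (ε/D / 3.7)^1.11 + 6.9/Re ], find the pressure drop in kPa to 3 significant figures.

ΔP ≈ 25.8 kPa

Hydraulic diameter D_h = 4A/P = 4·(0.182·0.142)/(2·(0.182+0.142)) = 0.1034/0.648 = 0.1595 m.
Re = ρVD_h/μ = 1100·1.23·0.1595/0.0166 = 1.3e+04.
ε/D_h = 4.3e-05/0.1595 = 0.00027; Haaland gives 1/√f = -1.8 log₁₀[2.55e-05+0.000531] = 5.859, so f = 0.02914.
ΔP = f(L/D_h)(ρV²/2) = 0.02914·170/0.1595·832.1 = 2.583e+04 Pa.
ΔP = 25.8 kPa.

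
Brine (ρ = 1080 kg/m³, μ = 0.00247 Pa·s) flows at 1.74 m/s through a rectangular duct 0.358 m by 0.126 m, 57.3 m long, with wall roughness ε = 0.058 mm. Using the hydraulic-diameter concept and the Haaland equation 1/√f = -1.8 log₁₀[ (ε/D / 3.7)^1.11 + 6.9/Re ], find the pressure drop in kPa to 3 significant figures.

Hydraulic diameter D_h = 4A/P = 4·(0.358·0.126)/(2·(0.358+0.126)) = 0.1804/0.968 = 0.1864 m.
Re = ρVD_h/μ = 1080·1.74·0.1864/0.00247 = 1.418e+05.
ε/D_h = 5.8e-05/0.1864 = 0.000311; Haaland gives 1/√f = -1.8 log₁₀[3e-05+4.87e-05] = 7.388, so f = 0.01832.
ΔP = f(L/D_h)(ρV²/2) = 0.01832·57.3/0.1864·1635 = 9208 Pa.
ΔP = 9.21 kPa.

ΔP ≈ 9.21 kPa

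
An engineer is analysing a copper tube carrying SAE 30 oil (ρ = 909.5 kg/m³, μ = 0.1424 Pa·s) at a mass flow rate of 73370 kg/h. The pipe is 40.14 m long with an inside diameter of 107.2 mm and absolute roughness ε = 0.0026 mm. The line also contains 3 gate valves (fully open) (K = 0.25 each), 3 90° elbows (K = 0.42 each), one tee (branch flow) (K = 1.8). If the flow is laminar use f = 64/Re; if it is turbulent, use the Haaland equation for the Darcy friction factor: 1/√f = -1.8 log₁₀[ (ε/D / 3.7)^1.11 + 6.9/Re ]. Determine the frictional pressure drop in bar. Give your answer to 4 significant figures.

ΔP ≈ 0.5020 bar

ṁ = 73370 kg/h = 73370/3600 = 20.38 kg/s.
A = πD²/4 = π(0.1072)²/4 = 0.009026 m²; mean velocity V = ṁ/(ρA) = 20.38/(909.5 · 0.009026) = 2.483 m/s.
Reynolds number Re = ρVD/μ = 909.5 · 2.483 · 0.1072 / 0.142 = 1700.
Re < 2300 → laminar flow, so f = 64/Re = 64/1700 = 0.03765 (the turbulent correlation is not needed).
Total minor-loss coefficient ΣK = 3·0.25 + 3·0.42 + 1·1.8 = 3.81.
ΔP = [f·L/D + ΣK]·(ρV²/2) = [0.03765·40.14/0.1072 + 3.81]·(909.5·2.483²/2) = [14.1 + 3.81]·2803 = 5.02e+04 Pa.
ΔP = 5.02e+04 Pa = 0.5020 bar.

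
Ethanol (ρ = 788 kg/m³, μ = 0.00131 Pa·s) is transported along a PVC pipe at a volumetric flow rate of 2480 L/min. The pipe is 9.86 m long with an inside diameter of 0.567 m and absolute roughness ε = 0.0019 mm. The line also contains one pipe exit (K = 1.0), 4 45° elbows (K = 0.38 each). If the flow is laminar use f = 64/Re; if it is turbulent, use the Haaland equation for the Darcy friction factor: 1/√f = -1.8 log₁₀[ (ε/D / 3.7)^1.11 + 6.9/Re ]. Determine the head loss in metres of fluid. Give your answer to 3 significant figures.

h_f ≈ 0.00392 m

Q = 2480 L/min = 2480/60000 = 0.04133 m³/s.
Cross-sectional area A = πD²/4 = π(0.567)²/4 = 0.2525 m²; mean velocity V = Q/A = 0.04133/0.2525 = 0.1637 m/s.
Reynolds number Re = ρVD/μ = 788 · 0.1637 · 0.567 / 0.00131 = 5.583e+04.
Re > 4000 → turbulent. Relative roughness ε/D = 1.9e-06/0.567 = 3.35e-06. Haaland: 1/√f = -1.8 log₁₀[(3.35e-06/3.7)^1.11 + 6.9/5.583e+04] = -1.8 log₁₀[1.96e-07 + 0.000124] = 7.033, so f = 0.02022.
Total minor-loss coefficient ΣK = 1·1 + 4·0.38 = 2.52.
ΔP = [f·L/D + ΣK]·(ρV²/2) = [0.02022·9.86/0.567 + 2.52]·(788·0.1637²/2) = [0.3515 + 2.52]·10.56 = 30.32 Pa.
Head loss h_f = ΔP/(ρg) = 30.32/(788·9.81) = 0.00392 m.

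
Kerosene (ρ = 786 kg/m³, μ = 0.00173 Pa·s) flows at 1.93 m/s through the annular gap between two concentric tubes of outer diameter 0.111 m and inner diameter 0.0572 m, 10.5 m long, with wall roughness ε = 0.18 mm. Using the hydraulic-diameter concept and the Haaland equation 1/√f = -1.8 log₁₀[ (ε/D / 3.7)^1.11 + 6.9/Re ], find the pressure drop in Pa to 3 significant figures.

Hydraulic diameter D_h = 4A/P = D_o - D_i = 0.111 - 0.0572 = 0.0538 m.
Re = ρVD_h/μ = 786·1.93·0.0538/0.00173 = 4.718e+04.
ε/D_h = 0.00018/0.0538 = 0.00335; Haaland gives 1/√f = -1.8 log₁₀[0.000418+0.000146] = 5.847, so f = 0.02925.
ΔP = f(L/D_h)(ρV²/2) = 0.02925·10.5/0.0538·1464 = 8357 Pa.

ΔP ≈ 8360 Pa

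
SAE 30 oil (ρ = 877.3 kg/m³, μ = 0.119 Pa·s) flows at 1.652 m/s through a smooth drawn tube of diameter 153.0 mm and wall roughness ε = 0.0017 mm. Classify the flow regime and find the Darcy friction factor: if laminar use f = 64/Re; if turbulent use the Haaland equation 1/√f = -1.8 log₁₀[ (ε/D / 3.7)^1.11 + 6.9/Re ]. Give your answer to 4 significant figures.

f ≈ 0.03435

Re = ρVD/μ = 877.3·1.652·0.153/0.119 = 1863.
Re < 2300 → laminar, so f = 64/Re = 0.03435 (roughness is irrelevant in laminar flow).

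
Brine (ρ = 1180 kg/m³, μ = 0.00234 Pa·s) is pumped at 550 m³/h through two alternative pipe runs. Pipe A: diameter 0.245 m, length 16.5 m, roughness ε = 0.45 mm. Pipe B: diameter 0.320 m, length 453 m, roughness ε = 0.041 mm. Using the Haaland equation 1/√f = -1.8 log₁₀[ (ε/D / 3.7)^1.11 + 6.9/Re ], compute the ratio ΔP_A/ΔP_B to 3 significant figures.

ΔP_A/ΔP_B ≈ 0.210

Pipe A: V = Q/A = 0.1528/0.04714 = 3.241 m/s; Re = 4.004e+05; ε/D = 0.00184; Haaland → f = 0.02337; ΔP_A = f(L/D)(ρV²/2) = 9752 Pa.
Pipe B: V = Q/A = 0.1528/0.08042 = 1.9 m/s; Re = 3.065e+05; ε/D = 0.000128; Haaland → f = 0.01543; ΔP_B = f(L/D)(ρV²/2) = 4.651e+04 Pa.
ΔP_A/ΔP_B = 9752/4.651e+04 = 0.210.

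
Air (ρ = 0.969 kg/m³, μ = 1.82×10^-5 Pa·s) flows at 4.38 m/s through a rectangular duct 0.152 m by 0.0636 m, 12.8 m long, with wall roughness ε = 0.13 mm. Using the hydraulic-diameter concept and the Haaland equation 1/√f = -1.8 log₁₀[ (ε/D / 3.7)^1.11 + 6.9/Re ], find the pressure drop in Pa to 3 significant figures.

ΔP ≈ 37.5 Pa

Hydraulic diameter D_h = 4A/P = 4·(0.152·0.0636)/(2·(0.152+0.0636)) = 0.03867/0.4312 = 0.08968 m.
Re = ρVD_h/μ = 0.969·4.38·0.08968/1.82e-05 = 2.091e+04.
ε/D_h = 0.00013/0.08968 = 0.00145; Haaland gives 1/√f = -1.8 log₁₀[0.000165+0.00033] = 5.949, so f = 0.02825.
ΔP = f(L/D_h)(ρV²/2) = 0.02825·12.8/0.08968·9.295 = 37.48 Pa.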